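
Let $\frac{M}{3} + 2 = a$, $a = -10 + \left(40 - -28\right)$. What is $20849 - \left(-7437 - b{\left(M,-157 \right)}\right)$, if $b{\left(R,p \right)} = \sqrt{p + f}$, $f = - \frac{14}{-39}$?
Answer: $28286 + \frac{i \sqrt{238251}}{39} \approx 28286.0 + 12.516 i$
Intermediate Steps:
$f = \frac{14}{39}$ ($f = \left(-14\right) \left(- \frac{1}{39}\right) = \frac{14}{39} \approx 0.35897$)
$a = 58$ ($a = -10 + \left(40 + 28\right) = -10 + 68 = 58$)
$M = 168$ ($M = -6 + 3 \cdot 58 = -6 + 174 = 168$)
$b{\left(R,p \right)} = \sqrt{\frac{14}{39} + p}$ ($b{\left(R,p \right)} = \sqrt{p + \frac{14}{39}} = \sqrt{\frac{14}{39} + p}$)
$20849 - \left(-7437 - b{\left(M,-157 \right)}\right) = 20849 - \left(-7437 - \frac{\sqrt{546 + 1521 \left(-157\right)}}{39}\right) = 20849 - \left(-7437 - \frac{\sqrt{546 - 238797}}{39}\right) = 20849 - \left(-7437 - \frac{\sqrt{-238251}}{39}\right) = 20849 - \left(-7437 - \frac{i \sqrt{238251}}{39}\right) = 20849 + \left(7437 + \frac{i \sqrt{238251}}{39}\right) = 28286 + \frac{i \sqrt{238251}}{39}$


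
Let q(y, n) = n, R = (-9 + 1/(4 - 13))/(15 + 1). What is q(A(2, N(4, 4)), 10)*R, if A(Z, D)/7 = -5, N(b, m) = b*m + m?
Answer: -205/36 ≈ -5.6944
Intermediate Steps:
N(b, m) = m + b*m
A(Z, D) = -35 (A(Z, D) = 7*(-5) = -35)
R = -41/72 (R = (-9 + 1/(-9))/16 = (-9 - ⅑)*(1/16) = -82/9*1/16 = -41/72 ≈ -0.56944)
q(A(2, N(4, 4)), 10)*R = 10*(-41/72) = -205/36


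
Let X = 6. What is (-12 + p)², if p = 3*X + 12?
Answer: 324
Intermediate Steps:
p = 30 (p = 3*6 + 12 = 18 + 12 = 30)
(-12 + p)² = (-12 + 30)² = 18² = 324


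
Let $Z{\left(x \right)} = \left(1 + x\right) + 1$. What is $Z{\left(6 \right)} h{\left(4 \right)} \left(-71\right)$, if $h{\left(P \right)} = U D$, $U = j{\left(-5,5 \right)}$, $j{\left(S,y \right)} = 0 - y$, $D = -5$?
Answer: $-14200$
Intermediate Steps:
$j{\left(S,y \right)} = - y$
$U = -5$ ($U = \left(-1\right) 5 = -5$)
$Z{\left(x \right)} = 2 + x$
$h{\left(P \right)} = 25$ ($h{\left(P \right)} = \left(-5\right) \left(-5\right) = 25$)
$Z{\left(6 \right)} h{\left(4 \right)} \left(-71\right) = \left(2 + 6\right) 25 \left(-71\right) = 8 \left(-1775\right) = -14200$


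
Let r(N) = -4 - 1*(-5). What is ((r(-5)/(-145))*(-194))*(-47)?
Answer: -9118/145 ≈ -62.883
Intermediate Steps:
r(N) = 1 (r(N) = -4 + 5 = 1)
((r(-5)/(-145))*(-194))*(-47) = ((1/(-145))*(-194))*(-47) = ((1*(-1/145))*(-194))*(-47) = -1/145*(-194)*(-47) = (194/145)*(-47) = -9118/145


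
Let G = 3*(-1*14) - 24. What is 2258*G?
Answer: -149028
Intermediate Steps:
G = -66 (G = 3*(-14) - 24 = -42 - 24 = -66)
2258*G = 2258*(-66) = -149028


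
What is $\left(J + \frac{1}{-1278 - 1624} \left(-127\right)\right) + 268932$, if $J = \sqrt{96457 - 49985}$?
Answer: $\frac{780440791}{2902} + 2 \sqrt{11618} \approx 2.6915 \cdot 10^{5}$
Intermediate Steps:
$J = 2 \sqrt{11618}$ ($J = \sqrt{46472} = 2 \sqrt{11618} \approx 215.57$)
$\left(J + \frac{1}{-1278 - 1624} \left(-127\right)\right) + 268932 = \left(2 \sqrt{11618} + \frac{1}{-1278 - 1624} \left(-127\right)\right) + 268932 = \left(2 \sqrt{11618} + \frac{1}{-2902} \left(-127\right)\right) + 268932 = \left(2 \sqrt{11618} - - \frac{127}{2902}\right) + 268932 = \left(2 \sqrt{11618} + \frac{127}{2902}\right) + 268932 = \left(\frac{127}{2902} + 2 \sqrt{11618}\right) + 268932 = \frac{780440791}{2902} + 2 \sqrt{11618}$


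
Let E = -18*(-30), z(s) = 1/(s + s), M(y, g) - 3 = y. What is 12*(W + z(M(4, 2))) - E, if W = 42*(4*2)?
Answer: 24450/7 ≈ 3492.9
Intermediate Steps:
M(y, g) = 3 + y
z(s) = 1/(2*s)
W = 336 (W = 42*8 = 336)
E = 540
12*(W + z(M(4, 2))) - E = 12*(336 + 1/(2*(3 + 4))) - 1*540 = 12*(336 + (½)/7) - 540 = 12*(336 + (½)*(⅐)) - 540 = 12*(336 + 1/14) - 540 = 12*(4705/14) - 540 = 28230/7 - 540 = 24450/7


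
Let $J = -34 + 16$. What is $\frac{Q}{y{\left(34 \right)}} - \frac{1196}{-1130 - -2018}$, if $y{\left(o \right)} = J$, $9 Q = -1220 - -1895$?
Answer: $- \frac{204}{37} \approx -5.5135$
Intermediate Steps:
$Q = 75$ ($Q = \frac{-1220 - -1895}{9} = \frac{-1220 + 1895}{9} = \frac{1}{9} \cdot 675 = 75$)
$J = -18$
$y{\left(o \right)} = -18$
$\frac{Q}{y{\left(34 \right)}} - \frac{1196}{-1130 - -2018} = \frac{75}{-18} - \frac{1196}{-1130 - -2018} = 75 \left(- \frac{1}{18}\right) - \frac{1196}{-1130 + 2018} = - \frac{25}{6} - \frac{1196}{888} = - \frac{25}{6} - \frac{299}{222} = - \frac{204}{37}$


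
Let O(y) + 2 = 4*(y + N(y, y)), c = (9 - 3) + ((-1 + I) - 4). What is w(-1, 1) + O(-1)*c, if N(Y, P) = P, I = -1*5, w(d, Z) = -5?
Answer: 35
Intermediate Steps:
I = -5
c = -4 (c = (9 - 3) + ((-1 - 5) - 4) = 6 + (-6 - 4) = 6 - 10 = -4)
O(y) = -2 + 8*y (O(y) = -2 + 4*(y + y) = -2 + 4*(2*y) = -2 + 8*y)
w(-1, 1) + O(-1)*c = -5 + (-2 + 8*(-1))*(-4) = -5 + (-2 - 8)*(-4) = -5 - 10*(-4) = -5 + 40 = 35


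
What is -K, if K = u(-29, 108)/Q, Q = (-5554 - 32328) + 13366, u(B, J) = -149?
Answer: -149/24516 ≈ -0.0060777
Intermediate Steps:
Q = -24516 (Q = -37882 + 13366 = -24516)
K = 149/24516 (K = -149/(-24516) = -149*(-1/24516) = 149/24516 ≈ 0.0060777)
-K = -1*149/24516 = -149/24516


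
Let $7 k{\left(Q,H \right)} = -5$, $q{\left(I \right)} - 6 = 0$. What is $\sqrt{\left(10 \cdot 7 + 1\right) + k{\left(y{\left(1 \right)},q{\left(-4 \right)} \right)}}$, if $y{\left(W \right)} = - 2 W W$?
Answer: $\frac{2 \sqrt{861}}{7} \approx 8.3837$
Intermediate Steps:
$q{\left(I \right)} = 6$ ($q{\left(I \right)} = 6 + 0 = 6$)
$y{\left(W \right)} = - 2 W^{2}$
$k{\left(Q,H \right)} = - \frac{5}{7}$ ($k{\left(Q,H \right)} = \frac{1}{7} \left(-5\right) = - \frac{5}{7}$)
$\sqrt{\left(10 \cdot 7 + 1\right) + k{\left(y{\left(1 \right)},q{\left(-4 \right)} \right)}} = \sqrt{\left(10 \cdot 7 + 1\right) - \frac{5}{7}} = \sqrt{\left(70 + 1\right) - \frac{5}{7}} = \sqrt{71 - \frac{5}{7}} = \sqrt{\frac{492}{7}} = \frac{2 \sqrt{861}}{7}$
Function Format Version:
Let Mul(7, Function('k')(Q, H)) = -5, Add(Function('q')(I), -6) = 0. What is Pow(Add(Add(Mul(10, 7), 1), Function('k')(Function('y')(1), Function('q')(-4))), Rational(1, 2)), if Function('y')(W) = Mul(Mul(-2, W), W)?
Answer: Mul(Rational(2, 7), Pow(861, Rational(1, 2))) ≈ 8.3837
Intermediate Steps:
Function('q')(I) = 6 (Function('q')(I) = Add(6, 0) = 6)
Function('y')(W) = Mul(-2, Pow(W, 2))
Function('k')(Q, H) = Rational(-5, 7) (Function('k')(Q, H) = Mul(Rational(1, 7), -5) = Rational(-5, 7))
Pow(Add(Add(Mul(10, 7), 1), Function('k')(Function('y')(1), Function('q')(-4))), Rational(1, 2)) = Pow(Add(Add(Mul(10, 7), 1), Rational(-5, 7)), Rational(1, 2)) = Pow(Add(Add(70, 1), Rational(-5, 7)), Rational(1, 2)) = Pow(Add(71, Rational(-5, 7)), Rational(1, 2)) = Pow(Rational(492, 7), Rational(1, 2)) = Mul(Rational(2, 7), Pow(861, Rational(1, 2)))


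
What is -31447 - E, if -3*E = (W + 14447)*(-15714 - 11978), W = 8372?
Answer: -631998089/3 ≈ -2.1067e+8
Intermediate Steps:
E = 631903748/3 (E = -(8372 + 14447)*(-15714 - 11978)/3 = -22819*(-27692)/3 = -1/3*(-631903748) = 631903748/3 ≈ 2.1063e+8)
-31447 - E = -31447 - 1*631903748/3 = -31447 - 631903748/3 = -631998089/3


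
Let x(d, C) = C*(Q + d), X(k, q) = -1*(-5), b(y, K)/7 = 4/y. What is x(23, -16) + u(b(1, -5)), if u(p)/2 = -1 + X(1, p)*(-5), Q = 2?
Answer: -452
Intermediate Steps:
b(y, K) = 28/y (b(y, K) = 7*(4/y) = 28/y)
X(k, q) = 5
x(d, C) = C*(2 + d)
u(p) = -52 (u(p) = 2*(-1 + 5*(-5)) = 2*(-1 - 25) = 2*(-26) = -52)
x(23, -16) + u(b(1, -5)) = -16*(2 + 23) - 52 = -16*25 - 52 = -400 - 52 = -452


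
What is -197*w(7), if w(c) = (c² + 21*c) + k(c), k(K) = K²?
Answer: -48265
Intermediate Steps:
w(c) = 2*c² + 21*c (w(c) = (c² + 21*c) + c² = 2*c² + 21*c)
-197*w(7) = -1379*(21 + 2*7) = -1379*(21 + 14) = -1379*35 = -197*245 = -48265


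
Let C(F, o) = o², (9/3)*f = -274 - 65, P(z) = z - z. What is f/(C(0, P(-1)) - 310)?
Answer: 113/310 ≈ 0.36452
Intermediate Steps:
P(z) = 0
f = -113 (f = (-274 - 65)/3 = (⅓)*(-339) = -113)
f/(C(0, P(-1)) - 310) = -113/(0² - 310) = -113/(0 - 310) = -113/(-310) = -113*(-1/310) = 113/310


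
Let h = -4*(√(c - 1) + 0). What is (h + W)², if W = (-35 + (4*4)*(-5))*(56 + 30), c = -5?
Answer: 97812004 + 79120*I*√6 ≈ 9.7812e+7 + 1.938e+5*I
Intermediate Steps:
W = -9890 (W = (-35 + 16*(-5))*86 = (-35 - 80)*86 = -115*86 = -9890)
h = -4*I*√6 (h = -4*(√(-5 - 1) + 0) = -4*(√(-6) + 0) = -4*(I*√6 + 0) = -4*I*√6 ≈ -9.798*I)
(h + W)² = (-4*I*√6 - 9890)² = (-9890 - 4*I*√6)²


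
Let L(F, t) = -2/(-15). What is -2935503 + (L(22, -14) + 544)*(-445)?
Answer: -9532927/3 ≈ -3.1776e+6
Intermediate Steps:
L(F, t) = 2/15 (L(F, t) = -2*(-1/15) = 2/15)
-2935503 + (L(22, -14) + 544)*(-445) = -2935503 + (2/15 + 544)*(-445) = -2935503 + (8162/15)*(-445) = -2935503 - 726418/3 = -9532927/3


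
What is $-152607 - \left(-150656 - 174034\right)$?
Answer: $172083$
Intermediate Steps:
$-152607 - \left(-150656 - 174034\right) = -152607 - -324690 = -152607 + 324690 = 172083$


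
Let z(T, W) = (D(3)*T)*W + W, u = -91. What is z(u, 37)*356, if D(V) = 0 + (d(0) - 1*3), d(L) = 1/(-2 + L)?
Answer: 4208454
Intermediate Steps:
D(V) = -7/2 (D(V) = 0 + (1/(-2 + 0) - 1*3) = 0 + (1/(-2) - 3) = 0 + (-1/2 - 3) = 0 - 7/2 = -7/2)
z(T, W) = W - 7*T*W/2 (z(T, W) = (-7*T/2)*W + W = -7*T*W/2 + W = W - 7*T*W/2)
z(u, 37)*356 = ((1/2)*37*(2 - 7*(-91)))*356 = ((1/2)*37*(2 + 637))*356 = ((1/2)*37*639)*356 = (23643/2)*356 = 4208454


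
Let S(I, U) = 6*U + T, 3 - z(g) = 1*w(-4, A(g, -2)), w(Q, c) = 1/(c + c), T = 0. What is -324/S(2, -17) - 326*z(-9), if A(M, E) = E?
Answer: -35915/34 ≈ -1056.3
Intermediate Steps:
w(Q, c) = 1/(2*c)
z(g) = 13/4 (z(g) = 3 - (½)/(-2) = 3 - (½)*(-½) = 3 - (-1)/4 = 3 - 1*(-¼) = 3 + ¼ = 13/4)
S(I, U) = 6*U (S(I, U) = 6*U + 0 = 6*U)
-324/S(2, -17) - 326*z(-9) = -324/(6*(-17)) - 326/(1/(13/4)) = -324/(-102) - 326/4/13 = -324*(-1/102) - 326*13/4 = 54/17 - 2119/2 = -35915/34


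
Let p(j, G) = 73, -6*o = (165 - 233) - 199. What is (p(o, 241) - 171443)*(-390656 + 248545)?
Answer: 24353562070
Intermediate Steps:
o = 89/2 (o = -((165 - 233) - 199)/6 = -(-68 - 199)/6 = -⅙*(-267) = 89/2 ≈ 44.500)
(p(o, 241) - 171443)*(-390656 + 248545) = (73 - 171443)*(-390656 + 248545) = -171370*(-142111) = 24353562070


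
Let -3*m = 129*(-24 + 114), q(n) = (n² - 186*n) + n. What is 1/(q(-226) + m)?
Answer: 1/89016 ≈ 1.1234e-5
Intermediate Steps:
q(n) = n² - 185*n
m = -3870 (m = -43*(-24 + 114) = -43*90 = -⅓*11610 = -3870)
1/(q(-226) + m) = 1/(-226*(-185 - 226) - 3870) = 1/(-226*(-411) - 3870) = 1/(92886 - 3870) = 1/89016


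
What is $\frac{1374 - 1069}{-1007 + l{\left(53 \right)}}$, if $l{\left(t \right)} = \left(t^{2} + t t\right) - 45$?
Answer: $\frac{305}{4566} \approx 0.066798$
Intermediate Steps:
$l{\left(t \right)} = -45 + 2 t^{2}$ ($l{\left(t \right)} = \left(t^{2} + t^{2}\right) - 45 = 2 t^{2} - 45 = -45 + 2 t^{2}$)
$\frac{1374 - 1069}{-1007 + l{\left(53 \right)}} = \frac{1374 - 1069}{-1007 - \left(45 - 2 \cdot 53^{2}\right)} = \frac{305}{-1007 + \left(-45 + 2 \cdot 2809\right)} = \frac{305}{-1007 + \left(-45 + 5618\right)} = \frac{305}{-1007 + 5573} = \frac{305}{4566}$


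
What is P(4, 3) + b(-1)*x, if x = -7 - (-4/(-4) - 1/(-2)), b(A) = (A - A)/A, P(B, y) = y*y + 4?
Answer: 13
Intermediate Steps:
P(B, y) = 4 + y² (P(B, y) = y² + 4 = 4 + y²)
b(A) = 0 (b(A) = 0/A = 0)
x = -17/2 (x = -7 - (-4*(-¼) - 1*(-½)) = -7 - (1 + ½) = -7 - 1*3/2 = -7 - 3/2 = -17/2 ≈ -8.5000)
P(4, 3) + b(-1)*x = (4 + 3²) + 0*(-17/2) = (4 + 9) + 0 = 13 + 0 = 13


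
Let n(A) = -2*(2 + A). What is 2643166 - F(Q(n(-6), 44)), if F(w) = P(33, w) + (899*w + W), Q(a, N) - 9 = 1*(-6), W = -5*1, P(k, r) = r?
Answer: 2640471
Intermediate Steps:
W = -5
n(A) = -4 - 2*A
Q(a, N) = 3 (Q(a, N) = 9 + 1*(-6) = 9 - 6 = 3)
F(w) = -5 + 900*w (F(w) = w + (899*w - 5) = w + (-5 + 899*w) = -5 + 900*w)
2643166 - F(Q(n(-6), 44)) = 2643166 - (-5 + 900*3) = 2643166 - (-5 + 2700) = 2643166 - 1*2695 = 2643166 - 2695 = 2640471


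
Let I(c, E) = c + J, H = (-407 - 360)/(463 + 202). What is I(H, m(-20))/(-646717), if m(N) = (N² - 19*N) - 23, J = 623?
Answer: -413528/430066805 ≈ -0.00096154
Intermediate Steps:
m(N) = -23 + N² - 19*N
H = -767/665 ≈ -1.1534
I(c, E) = 623 + c (I(c, E) = c + 623 = 623 + c)
I(H, m(-20))/(-646717) = (623 - 767/665)/(-646717) = (413528/665)*(-1/646717) = -413528/430066805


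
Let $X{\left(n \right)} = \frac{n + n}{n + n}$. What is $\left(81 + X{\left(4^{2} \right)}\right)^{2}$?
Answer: $6724$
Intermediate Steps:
$X{\left(n \right)} = 1$ ($X{\left(n \right)} = \frac{2 n}{2 n} = 2 n \frac{1}{2 n} = 1$)
$\left(81 + X{\left(4^{2} \right)}\right)^{2} = \left(81 + 1\right)^{2} = 82^{2} = 6724$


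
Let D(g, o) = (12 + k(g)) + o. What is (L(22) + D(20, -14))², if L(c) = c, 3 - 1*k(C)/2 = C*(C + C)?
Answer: 2477476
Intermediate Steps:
k(C) = 6 - 4*C² (k(C) = 6 - 2*C*(C + C) = 6 - 2*C*2*C = 6 - 4*C²)
D(g, o) = 18 + o - 4*g² (D(g, o) = (12 + (6 - 4*g²)) + o = (18 - 4*g²) + o = 18 + o - 4*g²)
(L(22) + D(20, -14))² = (22 + (18 - 14 - 4*20²))² = (22 + (18 - 14 - 4*400))² = (22 + (18 - 14 - 1600))² = (22 - 1596)² = (-1574)² = 2477476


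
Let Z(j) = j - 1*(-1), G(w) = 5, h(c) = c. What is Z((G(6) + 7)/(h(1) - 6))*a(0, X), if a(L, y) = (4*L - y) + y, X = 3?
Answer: 0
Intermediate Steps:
Z(j) = 1 + j (Z(j) = j + 1 = 1 + j)
a(L, y) = 4*L (a(L, y) = (-y + 4*L) + y = 4*L)
Z((G(6) + 7)/(h(1) - 6))*a(0, X) = (1 + (5 + 7)/(1 - 6))*(4*0) = (1 + 12/(-5))*0 = (1 + 12*(-⅕))*0 = (1 - 12/5)*0 = -7/5*0 = 0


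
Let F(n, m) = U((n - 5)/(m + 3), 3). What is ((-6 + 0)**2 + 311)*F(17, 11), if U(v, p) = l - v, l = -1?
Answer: -4511/7 ≈ -644.43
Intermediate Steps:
U(v, p) = -1 - v
F(n, m) = -1 - (-5 + n)/(3 + m) (F(n, m) = -1 - (n - 5)/(m + 3) = -1 - (-5 + n)/(3 + m))
((-6 + 0)**2 + 311)*F(17, 11) = ((-6 + 0)**2 + 311)*((2 - 1*11 - 1*17)/(3 + 11)) = ((-6)**2 + 311)*((2 - 11 - 17)/14) = (36 + 311)*((1/14)*(-26)) = 347*(-13/7) = -4511/7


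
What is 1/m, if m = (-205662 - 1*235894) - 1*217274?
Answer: -1/658830 ≈ -1.5178e-6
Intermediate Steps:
m = -658830 (m = (-205662 - 235894) - 217274 = -441556 - 217274 = -658830)
1/m = 1/(-658830) = -1/658830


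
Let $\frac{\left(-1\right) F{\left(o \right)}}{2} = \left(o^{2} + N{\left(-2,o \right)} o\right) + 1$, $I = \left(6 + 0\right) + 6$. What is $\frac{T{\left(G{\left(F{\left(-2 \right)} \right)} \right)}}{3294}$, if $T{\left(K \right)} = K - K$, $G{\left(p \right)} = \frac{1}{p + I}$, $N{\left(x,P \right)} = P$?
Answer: $0$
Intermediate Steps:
$I = 12$ ($I = 6 + 6 = 12$)
$F{\left(o \right)} = -2 - 4 o^{2}$ ($F{\left(o \right)} = - 2 \left(\left(o^{2} + o o\right) + 1\right) = - 2 \left(\left(o^{2} + o^{2}\right) + 1\right) = - 2 \left(2 o^{2} + 1\right) = - 2 \left(1 + 2 o^{2}\right) = -2 - 4 o^{2}$)
$G{\left(p \right)} = \frac{1}{12 + p}$ ($G{\left(p \right)} = \frac{1}{p + 12} = \frac{1}{12 + p}$)
$T{\left(K \right)} = 0$
$\frac{T{\left(G{\left(F{\left(-2 \right)} \right)} \right)}}{3294} = \frac{0}{3294} = 0 \cdot \frac{1}{3294} = 0$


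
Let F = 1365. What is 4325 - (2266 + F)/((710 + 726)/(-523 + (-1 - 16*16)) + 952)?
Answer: 800632280/185281 ≈ 4321.2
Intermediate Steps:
4325 - (2266 + F)/((710 + 726)/(-523 + (-1 - 16*16)) + 952) = 4325 - (2266 + 1365)/((710 + 726)/(-523 + (-1 - 16*16)) + 952) = 4325 - 3631/(1436/(-523 + (-1 - 256)) + 952) = 4325 - 3631/(1436/(-523 - 257) + 952) = 4325 - 3631/(1436/(-780) + 952) = 4325 - 3631/(1436*(-1/780) + 952) = 4325 - 3631/(-359/195 + 952) = 4325 - 3631/185281/195 = 4325 - 3631*195/185281 = 4325 - 1*708045/185281 = 4325 - 708045/185281 = 800632280/185281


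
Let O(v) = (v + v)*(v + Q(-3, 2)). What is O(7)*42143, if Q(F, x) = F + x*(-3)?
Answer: -1180004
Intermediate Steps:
Q(F, x) = F - 3*x
O(v) = 2*v*(-9 + v) (O(v) = (v + v)*(v + (-3 - 3*2)) = (2*v)*(v + (-3 - 6)) = (2*v)*(v - 9) = (2*v)*(-9 + v) = 2*v*(-9 + v))
O(7)*42143 = (2*7*(-9 + 7))*42143 = (2*7*(-2))*42143 = -28*42143 = -1180004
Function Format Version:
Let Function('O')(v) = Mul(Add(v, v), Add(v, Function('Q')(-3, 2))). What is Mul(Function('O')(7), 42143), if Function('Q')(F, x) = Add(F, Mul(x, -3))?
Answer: -1180004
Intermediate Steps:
Function('Q')(F, x) = Add(F, Mul(-3, x))
Function('O')(v) = Mul(2, v, Add(-9, v)) (Function('O')(v) = Mul(Add(v, v), Add(v, Add(-3, Mul(-3, 2)))) = Mul(Mul(2, v), Add(v, Add(-3, -6))) = Mul(Mul(2, v), Add(v, -9)) = Mul(Mul(2, v), Add(-9, v)) = Mul(2, v, Add(-9, v)))
Mul(Function('O')(7), 42143) = Mul(Mul(2, 7, Add(-9, 7)), 42143) = Mul(Mul(2, 7, -2), 42143) = Mul(-28, 42143) = -1180004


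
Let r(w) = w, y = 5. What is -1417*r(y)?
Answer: -7085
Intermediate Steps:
-1417*r(y) = -1417*5 = -7085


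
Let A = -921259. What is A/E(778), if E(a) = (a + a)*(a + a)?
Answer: -921259/2421136 ≈ -0.38051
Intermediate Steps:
E(a) = 4*a² (E(a) = (2*a)*(2*a) = 4*a²)
A/E(778) = -921259/(4*778²) = -921259/(4*605284) = -921259/2421136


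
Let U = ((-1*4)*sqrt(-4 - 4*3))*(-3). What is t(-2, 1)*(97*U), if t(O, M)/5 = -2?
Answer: -46560*I ≈ -46560.0*I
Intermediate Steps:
t(O, M) = -10 (t(O, M) = 5*(-2) = -10)
U = 48*I (U = -4*sqrt(-4 - 12)*(-3) = -16*I*(-3) = 48*I ≈ 48.0*I)
t(-2, 1)*(97*U) = -970*48*I = -46560*I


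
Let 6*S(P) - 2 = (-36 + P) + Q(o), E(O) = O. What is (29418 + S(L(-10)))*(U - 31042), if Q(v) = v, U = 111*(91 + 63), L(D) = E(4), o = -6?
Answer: -410238576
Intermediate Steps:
L(D) = 4
U = 17094 (U = 111*154 = 17094)
S(P) = -20/3 + P/6 (S(P) = ⅓ + ((-36 + P) - 6)/6 = ⅓ + (-42 + P)/6 = ⅓ + (-7 + P/6) = -20/3 + P/6)
(29418 + S(L(-10)))*(U - 31042) = (29418 + (-20/3 + (⅙)*4))*(17094 - 31042) = (29418 + (-20/3 + ⅔))*(-13948) = (29418 - 6)*(-13948) = 29412*(-13948) = -410238576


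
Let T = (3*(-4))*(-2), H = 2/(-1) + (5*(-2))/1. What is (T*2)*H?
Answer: -576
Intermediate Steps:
H = -12 (H = 2*(-1) - 10*1 = -2 - 10 = -12)
T = 24 (T = -12*(-2) = 24)
(T*2)*H = (24*2)*(-12) = 48*(-12) = -576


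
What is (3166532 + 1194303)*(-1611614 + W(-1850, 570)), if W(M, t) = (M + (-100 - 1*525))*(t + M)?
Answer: 6787142542310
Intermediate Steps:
W(M, t) = (-625 + M)*(M + t) (W(M, t) = (M + (-100 - 525))*(M + t) = (M - 625)*(M + t) = (-625 + M)*(M + t))
(3166532 + 1194303)*(-1611614 + W(-1850, 570)) = (3166532 + 1194303)*(-1611614 + ((-1850)**2 - 625*(-1850) - 625*570 - 1850*570)) = 4360835*(-1611614 + (3422500 + 1156250 - 356250 - 1054500)) = 4360835*(-1611614 + 3168000) = 4360835*1556386 = 6787142542310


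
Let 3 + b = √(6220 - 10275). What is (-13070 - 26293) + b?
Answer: -39366 + I*√4055 ≈ -39366.0 + 63.679*I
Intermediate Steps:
b = -3 + I*√4055 (b = -3 + √(6220 - 10275) = -3 + √(-4055) = -3 + I*√4055 ≈ -3.0 + 63.679*I)
(-13070 - 26293) + b = (-13070 - 26293) + (-3 + I*√4055) = -39363 + (-3 + I*√4055) = -39366 + I*√4055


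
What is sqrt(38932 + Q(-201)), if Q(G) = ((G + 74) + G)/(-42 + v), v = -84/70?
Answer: 11*sqrt(26067)/9 ≈ 197.33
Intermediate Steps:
v = -6/5 (v = -84*1/70 = -6/5 ≈ -1.2000)
Q(G) = -185/108 - 5*G/108 (Q(G) = ((G + 74) + G)/(-42 - 6/5) = ((74 + G) + G)/(-216/5) = (74 + 2*G)*(-5/216) = -185/108 - 5*G/108)
sqrt(38932 + Q(-201)) = sqrt(38932 + (-185/108 - 5/108*(-201))) = sqrt(38932 + (-185/108 + 335/36)) = sqrt(38932 + 205/27) = sqrt(1051369/27) = 11*sqrt(26067)/9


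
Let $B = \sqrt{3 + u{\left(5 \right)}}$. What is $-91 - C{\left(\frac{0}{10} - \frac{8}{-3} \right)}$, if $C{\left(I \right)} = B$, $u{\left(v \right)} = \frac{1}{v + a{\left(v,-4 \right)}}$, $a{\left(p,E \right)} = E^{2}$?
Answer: $-91 - \frac{8 \sqrt{21}}{21} \approx -92.746$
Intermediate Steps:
$u{\left(v \right)} = \frac{1}{16 + v}$ ($u{\left(v \right)} = \frac{1}{v + \left(-4\right)^{2}} = \frac{1}{v + 16} = \frac{1}{16 + v}$)
$B = \frac{8 \sqrt{21}}{21}$ ($B = \sqrt{3 + \frac{1}{16 + 5}} = \sqrt{3 + \frac{1}{21}} = \sqrt{\frac{64}{21}} = \frac{8 \sqrt{21}}{21} \approx 1.7457$)
$C{\left(I \right)} = \frac{8 \sqrt{21}}{21}$
$-91 - C{\left(\frac{0}{10} - \frac{8}{-3} \right)} = -91 - \frac{8 \sqrt{21}}{21}$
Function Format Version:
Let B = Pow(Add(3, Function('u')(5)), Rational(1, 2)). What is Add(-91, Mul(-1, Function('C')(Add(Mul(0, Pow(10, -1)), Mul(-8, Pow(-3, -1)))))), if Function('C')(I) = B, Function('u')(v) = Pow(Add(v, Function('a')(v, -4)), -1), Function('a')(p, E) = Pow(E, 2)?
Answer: Add(-91, Mul(Rational(-8, 21), Pow(21, Rational(1, 2)))) ≈ -92.746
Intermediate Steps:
Function('u')(v) = Pow(Add(16, v), -1) (Function('u')(v) = Pow(Add(v, Pow(-4, 2)), -1) = Pow(Add(v, 16), -1) = Pow(Add(16, v), -1))
B = Mul(Rational(8, 21), Pow(21, Rational(1, 2))) (B = Pow(Add(3, Pow(Add(16, 5), -1)), Rational(1, 2)) = Pow(Add(3, Pow(21, -1)), Rational(1, 2)) = Pow(Add(3, Rational(1, 21)), Rational(1, 2)) = Pow(Rational(64, 21), Rational(1, 2)) = Mul(Rational(8, 21), Pow(21, Rational(1, 2))) ≈ 1.7457)
Function('C')(I) = Mul(Rational(8, 21), Pow(21, Rational(1, 2)))
Add(-91, Mul(-1, Function('C')(Add(Mul(0, Pow(10, -1)), Mul(-8, Pow(-3, -1)))))) = Add(-91, Mul(-1, Mul(Rational(8, 21), Pow(21, Rational(1, 2))))) = Add(-91, Mul(Rational(-8, 21), Pow(21, Rational(1, 2))))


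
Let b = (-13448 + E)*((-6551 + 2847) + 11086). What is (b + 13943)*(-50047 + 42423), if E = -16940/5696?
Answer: 67365832491353/89 ≈ 7.5692e+11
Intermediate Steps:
E = -4235/1424 (E = -16940*1/5696 = -4235/1424 ≈ -2.9740)
b = -70698104217/712 (b = (-13448 - 4235/1424)*((-6551 + 2847) + 11086) = -19154187*(-3704 + 11086)/1424 = -19154187/1424*7382 = -70698104217/712 ≈ -9.9295e+7)
(b + 13943)*(-50047 + 42423) = (-70698104217/712 + 13943)*(-50047 + 42423) = -70688176801/712*(-7624) = 67365832491353/89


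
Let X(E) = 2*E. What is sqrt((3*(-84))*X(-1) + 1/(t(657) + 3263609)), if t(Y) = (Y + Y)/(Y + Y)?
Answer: sqrt(5368179720242010)/3263610 ≈ 22.450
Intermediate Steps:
t(Y) = 1 (t(Y) = (2*Y)/((2*Y)) = (2*Y)*(1/(2*Y)) = 1)
sqrt((3*(-84))*X(-1) + 1/(t(657) + 3263609)) = sqrt((3*(-84))*(2*(-1)) + 1/(1 + 3263609)) = sqrt(-252*(-2) + 1/3263610) = sqrt(504 + 1/3263610) = sqrt(1644859441/3263610) = sqrt(5368179720242010)/3263610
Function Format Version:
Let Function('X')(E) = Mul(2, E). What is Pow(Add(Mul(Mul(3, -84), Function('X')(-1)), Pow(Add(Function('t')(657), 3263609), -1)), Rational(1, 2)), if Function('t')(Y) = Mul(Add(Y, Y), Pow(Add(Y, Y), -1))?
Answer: Mul(Rational(1, 3263610), Pow(5368179720242010, Rational(1, 2))) ≈ 22.450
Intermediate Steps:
Function('t')(Y) = 1 (Function('t')(Y) = Mul(Mul(2, Y), Pow(Mul(2, Y), -1)) = Mul(Mul(2, Y), Mul(Rational(1, 2), Pow(Y, -1))) = 1)
Pow(Add(Mul(Mul(3, -84), Function('X')(-1)), Pow(Add(Function('t')(657), 3263609), -1)), Rational(1, 2)) = Pow(Add(Mul(Mul(3, -84), Mul(2, -1)), Pow(Add(1, 3263609), -1)), Rational(1, 2)) = Pow(Add(Mul(-252, -2), Pow(3263610, -1)), Rational(1, 2)) = Pow(Add(504, Rational(1, 3263610)), Rational(1, 2)) = Pow(Rational(1644859441, 3263610), Rational(1, 2)) = Mul(Rational(1, 3263610), Pow(5368179720242010, Rational(1, 2)))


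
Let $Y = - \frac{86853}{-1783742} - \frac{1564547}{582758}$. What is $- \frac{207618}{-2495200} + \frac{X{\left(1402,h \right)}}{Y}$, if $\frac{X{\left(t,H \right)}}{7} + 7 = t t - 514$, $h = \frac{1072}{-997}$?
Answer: $- \frac{10493627866989677557337}{2010935924400400} \approx -5.2183 \cdot 10^{6}$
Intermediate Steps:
$h = - \frac{1072}{997}$ ($h = 1072 \left(- \frac{1}{997}\right) = - \frac{1072}{997} \approx -1.0752$)
$Y = - \frac{40296086975}{15286616477}$ ($Y = \left(-86853\right) \left(- \frac{1}{1783742}\right) - \frac{1564547}{582758} = \frac{5109}{104926} - \frac{1564547}{582758} = - \frac{40296086975}{15286616477} \approx -2.636$)
$X{\left(t,H \right)} = -3647 + 7 t^{2}$ ($X{\left(t,H \right)} = -49 + 7 \left(t t - 514\right) = -49 + 7 \left(t^{2} - 514\right) = -49 + 7 \left(-514 + t^{2}\right) = -49 + \left(-3598 + 7 t^{2}\right) = -3647 + 7 t^{2}$)
$- \frac{207618}{-2495200} + \frac{X{\left(1402,h \right)}}{Y} = - \frac{207618}{-2495200} + \frac{-3647 + 7 \cdot 1402^{2}}{- \frac{40296086975}{15286616477}} = \left(-207618\right) \left(- \frac{1}{2495200}\right) + \left(-3647 + 7 \cdot 1965604\right) \left(- \frac{15286616477}{40296086975}\right) = \frac{103809}{1247600} + \left(-3647 + 13759228\right) \left(- \frac{15286616477}{40296086975}\right) = \frac{103809}{1247600} + 13755581 \left(- \frac{15286616477}{40296086975}\right) = \frac{103809}{1247600} - \frac{210276291165308137}{40296086975} = - \frac{10493627866989677557337}{2010935924400400}$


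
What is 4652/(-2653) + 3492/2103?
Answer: -172960/1859753 ≈ -0.093002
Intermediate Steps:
4652/(-2653) + 3492/2103 = 4652*(-1/2653) + 3492*(1/2103) = -4652/2653 + 1164/701 = -172960/1859753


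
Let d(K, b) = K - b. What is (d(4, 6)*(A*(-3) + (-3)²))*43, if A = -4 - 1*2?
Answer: -2322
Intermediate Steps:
A = -6 (A = -4 - 2 = -6)
(d(4, 6)*(A*(-3) + (-3)²))*43 = ((4 - 1*6)*(-6*(-3) + (-3)²))*43 = ((4 - 6)*(18 + 9))*43 = -2*27*43 = -54*43 = -2322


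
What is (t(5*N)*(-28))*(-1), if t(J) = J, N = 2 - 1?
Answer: 140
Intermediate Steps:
N = 1
(t(5*N)*(-28))*(-1) = ((5*1)*(-28))*(-1) = (5*(-28))*(-1) = -140*(-1) = 140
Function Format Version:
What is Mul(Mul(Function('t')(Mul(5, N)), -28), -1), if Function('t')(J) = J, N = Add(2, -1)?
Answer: 140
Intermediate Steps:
N = 1
Mul(Mul(Function('t')(Mul(5, N)), -28), -1) = Mul(Mul(Mul(5, 1), -28), -1) = Mul(Mul(5, -28), -1) = Mul(-140, -1) = 140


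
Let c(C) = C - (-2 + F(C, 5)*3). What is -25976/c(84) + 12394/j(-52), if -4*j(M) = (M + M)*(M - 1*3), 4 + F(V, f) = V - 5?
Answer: 17711457/99385 ≈ 178.21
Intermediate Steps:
F(V, f) = -9 + V (F(V, f) = -4 + (V - 5) = -4 + (-5 + V) = -9 + V)
j(M) = -M*(-3 + M)/2 (j(M) = -(M + M)*(M - 1*3)/4 = -2*M*(M - 3)/4 = -2*M*(-3 + M)/4 = -M*(-3 + M)/2)
c(C) = 29 - 2*C (c(C) = C - (-2 + (-9 + C)*3) = C - (-2 + (-27 + 3*C)) = C - (-29 + 3*C) = C + (29 - 3*C) = 29 - 2*C)
-25976/c(84) + 12394/j(-52) = -25976/(29 - 2*84) + 12394/(((1/2)*(-52)*(3 - 1*(-52)))) = -25976/(29 - 168) + 12394/(((1/2)*(-52)*(3 + 52))) = -25976/(-139) + 12394/(((1/2)*(-52)*55)) = -25976*(-1/139) + 12394/(-1430) = 25976/139 + 12394*(-1/1430) = 25976/139 - 6197/715 = 17711457/99385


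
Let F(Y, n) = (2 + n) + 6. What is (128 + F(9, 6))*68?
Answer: 9656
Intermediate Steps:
F(Y, n) = 8 + n
(128 + F(9, 6))*68 = (128 + (8 + 6))*68 = (128 + 14)*68 = 142*68 = 9656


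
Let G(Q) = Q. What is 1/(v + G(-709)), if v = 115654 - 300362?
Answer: -1/185417 ≈ -5.3932e-6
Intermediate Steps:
v = -184708
1/(v + G(-709)) = 1/(-184708 - 709) = 1/(-185417) = -1/185417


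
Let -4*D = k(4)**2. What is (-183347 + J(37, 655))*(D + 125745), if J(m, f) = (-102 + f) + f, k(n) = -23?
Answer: -91515922689/4 ≈ -2.2879e+10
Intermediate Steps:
D = -529/4 (D = -1/4*(-23)**2 = -1/4*529 = -529/4 ≈ -132.25)
J(m, f) = -102 + 2*f
(-183347 + J(37, 655))*(D + 125745) = (-183347 + (-102 + 2*655))*(-529/4 + 125745) = (-183347 + (-102 + 1310))*(502451/4) = (-183347 + 1208)*(502451/4) = -182139*502451/4 = -91515922689/4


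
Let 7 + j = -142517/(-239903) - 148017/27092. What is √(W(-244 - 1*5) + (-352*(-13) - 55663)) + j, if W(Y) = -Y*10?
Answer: -77144816319/6499452076 + I*√48597 ≈ -11.869 + 220.45*I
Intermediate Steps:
W(Y) = -10*Y
j = -77144816319/6499452076 (j = -7 + (-142517/(-239903) - 148017/27092) = -7 + (-142517*(-1/239903) - 148017*1/27092) = -7 + (142517/239903 - 148017/27092) = -7 - 31648651787/6499452076 = -77144816319/6499452076 ≈ -11.869)
√(W(-244 - 1*5) + (-352*(-13) - 55663)) + j = √(-10*(-244 - 1*5) + (-352*(-13) - 55663)) - 77144816319/6499452076 = √(-10*(-244 - 5) + (4576 - 55663)) - 77144816319/6499452076 = √(-10*(-249) - 51087) - 77144816319/6499452076 = √(2490 - 51087) - 77144816319/6499452076 = √(-48597) - 77144816319/6499452076 = I*√48597 - 77144816319/6499452076 = -77144816319/6499452076 + I*√48597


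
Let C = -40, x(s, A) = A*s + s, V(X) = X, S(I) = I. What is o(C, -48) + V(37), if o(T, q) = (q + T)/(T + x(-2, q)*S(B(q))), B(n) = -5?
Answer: 9479/255 ≈ 37.173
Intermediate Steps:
x(s, A) = s + A*s
o(T, q) = (T + q)/(10 + T + 10*q) (o(T, q) = (q + T)/(T - 2*(1 + q)*(-5)) = (T + q)/(T + (-2 - 2*q)*(-5)) = (T + q)/(T + (10 + 10*q)) = (T + q)/(10 + T + 10*q))
o(C, -48) + V(37) = (-40 - 48)/(10 - 40 + 10*(-48)) + 37 = -88/(10 - 40 - 480) + 37 = -88/(-510) + 37 = -1/510*(-88) + 37 = 44/255 + 37 = 9479/255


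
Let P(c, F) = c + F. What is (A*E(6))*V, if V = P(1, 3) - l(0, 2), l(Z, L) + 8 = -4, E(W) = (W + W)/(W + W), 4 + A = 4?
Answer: 0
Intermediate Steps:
A = 0 (A = -4 + 4 = 0)
E(W) = 1 (E(W) = (2*W)/((2*W)) = (2*W)*(1/(2*W)) = 1)
l(Z, L) = -12 (l(Z, L) = -8 - 4 = -12)
P(c, F) = F + c
V = 16 (V = (3 + 1) - 1*(-12) = 4 + 12 = 16)
(A*E(6))*V = (0*1)*16 = 0*16 = 0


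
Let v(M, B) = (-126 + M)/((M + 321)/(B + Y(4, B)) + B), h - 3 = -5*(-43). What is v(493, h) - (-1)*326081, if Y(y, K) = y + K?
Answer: 1433785497/4397 ≈ 3.2608e+5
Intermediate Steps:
Y(y, K) = K + y
h = 218 (h = 3 - 5*(-43) = 3 + 215 = 218)
v(M, B) = (-126 + M)/(B + (321 + M)/(4 + 2*B)) (v(M, B) = (-126 + M)/((M + 321)/(B + (B + 4)) + B) = (-126 + M)/((321 + M)/(B + (4 + B)) + B) = (-126 + M)/((321 + M)/(4 + 2*B) + B) = (-126 + M)/(B + (321 + M)/(4 + 2*B)))
v(493, h) - (-1)*326081 = (-504 - 252*218 + 218*493 + 493*(4 + 218))/(321 + 493 + 218² + 218*(4 + 218)) - (-1)*326081 = (-504 - 54936 + 107474 + 493*222)/(321 + 493 + 47524 + 218*222) - 1*(-326081) = (-504 - 54936 + 107474 + 109446)/(321 + 493 + 47524 + 48396) + 326081 = 161480/96734 + 326081 = (1/96734)*161480 + 326081 = 7340/4397 + 326081 = 1433785497/4397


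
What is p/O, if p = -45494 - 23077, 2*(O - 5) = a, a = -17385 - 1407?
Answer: 68571/9391 ≈ 7.3018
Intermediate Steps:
a = -18792
O = -9391 (O = 5 + (½)*(-18792) = 5 - 9396 = -9391)
p = -68571
p/O = -68571/(-9391) = -68571*(-1/9391) = 68571/9391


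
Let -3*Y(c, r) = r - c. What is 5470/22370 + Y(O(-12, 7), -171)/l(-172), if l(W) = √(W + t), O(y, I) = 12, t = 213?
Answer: 547/2237 + 61*√41/41 ≈ 9.7711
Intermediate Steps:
l(W) = √(213 + W) (l(W) = √(W + 213) = √(213 + W))
Y(c, r) = -r/3 + c/3 (Y(c, r) = -(r - c)/3 = -r/3 + c/3)
5470/22370 + Y(O(-12, 7), -171)/l(-172) = 5470/22370 + (-⅓*(-171) + (⅓)*12)/(√(213 - 172)) = 5470*(1/22370) + (57 + 4)/(√41) = 547/2237 + 61*(√41/41) = 547/2237 + 61*√41/41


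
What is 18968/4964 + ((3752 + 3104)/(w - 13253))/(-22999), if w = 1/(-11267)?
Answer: 2035661521325431/532737468836246 ≈ 3.8211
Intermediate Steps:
w = -1/11267 ≈ -8.8755e-5
18968/4964 + ((3752 + 3104)/(w - 13253))/(-22999) = 18968/4964 + ((3752 + 3104)/(-1/11267 - 13253))/(-22999) = 18968*(1/4964) + (6856/(-149321552/11267))*(-1/22999) = 4742/1241 + (6856*(-11267/149321552))*(-1/22999) = 4742/1241 - 9655819/18665194*(-1/22999) = 4742/1241 + 9655819/429280796806 = 2035661521325431/532737468836246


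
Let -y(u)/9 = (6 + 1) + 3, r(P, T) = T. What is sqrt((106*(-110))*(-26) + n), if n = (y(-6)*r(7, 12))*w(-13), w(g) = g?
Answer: 20*sqrt(793) ≈ 563.21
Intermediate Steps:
y(u) = -90 (y(u) = -9*((6 + 1) + 3) = -9*(7 + 3) = -9*10 = -90)
n = 14040 (n = -90*12*(-13) = -1080*(-13) = 14040)
sqrt((106*(-110))*(-26) + n) = sqrt((106*(-110))*(-26) + 14040) = sqrt(-11660*(-26) + 14040) = sqrt(303160 + 14040) = sqrt(317200) = 20*sqrt(793)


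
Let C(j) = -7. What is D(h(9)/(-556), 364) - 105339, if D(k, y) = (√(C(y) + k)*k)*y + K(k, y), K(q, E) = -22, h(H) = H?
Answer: -105361 - 819*I*√542239/38642 ≈ -1.0536e+5 - 15.607*I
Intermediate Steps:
D(k, y) = -22 + k*y*√(-7 + k) (D(k, y) = (√(-7 + k)*k)*y - 22 = (k*√(-7 + k))*y - 22 = k*y*√(-7 + k) - 22 = -22 + k*y*√(-7 + k))
D(h(9)/(-556), 364) - 105339 = (-22 + (9/(-556))*364*√(-7 + 9/(-556))) - 105339 = (-22 + (9*(-1/556))*364*√(-7 + 9*(-1/556))) - 105339 = (-22 - 9/556*364*√(-7 - 9/556)) - 105339 = (-22 - 9/556*364*√(-3901/556)) - 105339 = (-22 - 9/556*364*I*√542239/278) - 105339 = (-22 - 819*I*√542239/38642) - 105339 = -105361 - 819*I*√542239/38642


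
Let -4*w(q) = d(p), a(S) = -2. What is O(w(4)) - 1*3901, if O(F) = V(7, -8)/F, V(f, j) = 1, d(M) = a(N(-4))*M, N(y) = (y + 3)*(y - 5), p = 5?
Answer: -19503/5 ≈ -3900.6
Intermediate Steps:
N(y) = (-5 + y)*(3 + y) (N(y) = (3 + y)*(-5 + y) = (-5 + y)*(3 + y))
d(M) = -2*M
w(q) = 5/2 (w(q) = -(-1)*5/2 = -¼*(-10) = 5/2)
O(F) = 1/F
O(w(4)) - 1*3901 = 1/(5/2) - 1*3901 = ⅖ - 3901 = -19503/5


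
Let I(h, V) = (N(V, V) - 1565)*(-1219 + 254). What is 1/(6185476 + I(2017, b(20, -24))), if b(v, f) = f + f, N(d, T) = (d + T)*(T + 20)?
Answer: 1/5101781 ≈ 1.9601e-7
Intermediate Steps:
N(d, T) = (20 + T)*(T + d) (N(d, T) = (T + d)*(20 + T) = (20 + T)*(T + d))
b(v, f) = 2*f
I(h, V) = 1510225 - 38600*V - 1930*V² (I(h, V) = ((V² + 20*V + 20*V + V*V) - 1565)*(-1219 + 254) = ((V² + 20*V + 20*V + V²) - 1565)*(-965) = ((2*V² + 40*V) - 1565)*(-965) = (-1565 + 2*V² + 40*V)*(-965) = 1510225 - 38600*V - 1930*V²)
1/(6185476 + I(2017, b(20, -24))) = 1/(6185476 + (1510225 - 77200*(-24) - 1930*(2*(-24))²)) = 1/(6185476 + (1510225 - 38600*(-48) - 1930*(-48)²)) = 1/(6185476 + (1510225 + 1852800 - 1930*2304)) = 1/(6185476 + (1510225 + 1852800 - 4446720)) = 1/(6185476 - 1083695) = 1/5101781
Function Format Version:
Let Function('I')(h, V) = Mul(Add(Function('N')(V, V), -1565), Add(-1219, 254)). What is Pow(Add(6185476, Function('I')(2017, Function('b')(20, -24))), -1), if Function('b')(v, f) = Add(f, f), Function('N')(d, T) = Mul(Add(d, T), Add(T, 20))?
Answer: Rational(1, 5101781) ≈ 1.9601e-7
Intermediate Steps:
Function('N')(d, T) = Mul(Add(20, T), Add(T, d)) (Function('N')(d, T) = Mul(Add(T, d), Add(20, T)) = Mul(Add(20, T), Add(T, d)))
Function('b')(v, f) = Mul(2, f)
Function('I')(h, V) = Add(1510225, Mul(-38600, V), Mul(-1930, Pow(V, 2))) (Function('I')(h, V) = Mul(Add(Add(Pow(V, 2), Mul(20, V), Mul(20, V), Mul(V, V)), -1565), Add(-1219, 254)) = Mul(Add(Add(Pow(V, 2), Mul(20, V), Mul(20, V), Pow(V, 2)), -1565), -965) = Mul(Add(Add(Mul(2, Pow(V, 2)), Mul(40, V)), -1565), -965) = Mul(Add(-1565, Mul(2, Pow(V, 2)), Mul(40, V)), -965) = Add(1510225, Mul(-38600, V), Mul(-1930, Pow(V, 2))))
Pow(Add(6185476, Function('I')(2017, Function('b')(20, -24))), -1) = Pow(Add(6185476, Add(1510225, Mul(-38600, Mul(2, -24)), Mul(-1930, Pow(Mul(2, -24), 2)))), -1) = Pow(Add(6185476, Add(1510225, Mul(-38600, -48), Mul(-1930, Pow(-48, 2)))), -1) = Pow(Add(6185476, Add(1510225, 1852800, Mul(-1930, 2304))), -1) = Pow(Add(6185476, Add(1510225, 1852800, -4446720)), -1) = Pow(Add(6185476, -1083695), -1) = Pow(5101781, -1) = Rational(1, 5101781)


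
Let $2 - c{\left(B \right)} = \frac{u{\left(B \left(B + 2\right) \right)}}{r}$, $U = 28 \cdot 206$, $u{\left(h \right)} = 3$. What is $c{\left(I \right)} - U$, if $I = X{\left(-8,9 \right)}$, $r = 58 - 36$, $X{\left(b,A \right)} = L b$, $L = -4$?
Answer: $- \frac{126855}{22} \approx -5766.1$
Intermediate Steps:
$X{\left(b,A \right)} = - 4 b$
$U = 5768$
$r = 22$ ($r = 58 - 36 = 22$)
$I = 32$ ($I = \left(-4\right) \left(-8\right) = 32$)
$c{\left(B \right)} = \frac{41}{22}$ ($c{\left(B \right)} = 2 - \frac{3}{22} = \frac{41}{22}$)
$c{\left(I \right)} - U = \frac{41}{22} - 5768 = - \frac{126855}{22}$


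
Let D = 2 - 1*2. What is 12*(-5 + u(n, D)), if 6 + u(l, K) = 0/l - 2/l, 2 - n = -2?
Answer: -138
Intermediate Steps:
D = 0 (D = 2 - 2 = 0)
n = 4 (n = 2 - 1*(-2) = 2 + 2 = 4)
u(l, K) = -6 - 2/l (u(l, K) = -6 + (0/l - 2/l) = -6 + (0 - 2/l) = -6 - 2/l)
12*(-5 + u(n, D)) = 12*(-5 + (-6 - 2/4)) = 12*(-5 + (-6 - 2*¼)) = 12*(-5 + (-6 - ½)) = 12*(-5 - 13/2) = 12*(-23/2) = -138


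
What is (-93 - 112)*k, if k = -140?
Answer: 28700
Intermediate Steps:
(-93 - 112)*k = (-93 - 112)*(-140) = -205*(-140) = 28700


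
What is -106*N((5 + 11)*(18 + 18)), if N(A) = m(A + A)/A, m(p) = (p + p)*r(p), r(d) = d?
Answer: -488448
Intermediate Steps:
m(p) = 2*p² (m(p) = (p + p)*p = (2*p)*p = 2*p²)
N(A) = 8*A (N(A) = (2*(A + A)²)/A = (2*(2*A)²)/A = (2*(4*A²))/A = (8*A²)/A = 8*A)
-106*N((5 + 11)*(18 + 18)) = -848*(5 + 11)*(18 + 18) = -848*16*36 = -848*576 = -106*4608 = -488448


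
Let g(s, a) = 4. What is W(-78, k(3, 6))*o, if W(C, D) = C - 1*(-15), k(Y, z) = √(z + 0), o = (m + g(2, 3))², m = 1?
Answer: -1575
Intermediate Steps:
o = 25 (o = (1 + 4)² = 5² = 25)
k(Y, z) = √z
W(C, D) = 15 + C (W(C, D) = C + 15 = 15 + C)
W(-78, k(3, 6))*o = (15 - 78)*25 = -63*25 = -1575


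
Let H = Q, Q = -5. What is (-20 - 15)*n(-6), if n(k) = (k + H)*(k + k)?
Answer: -4620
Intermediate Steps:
H = -5
n(k) = 2*k*(-5 + k) (n(k) = (k - 5)*(k + k) = (-5 + k)*(2*k) = 2*k*(-5 + k))
(-20 - 15)*n(-6) = (-20 - 15)*(2*(-6)*(-5 - 6)) = -70*(-6)*(-11) = -35*132 = -4620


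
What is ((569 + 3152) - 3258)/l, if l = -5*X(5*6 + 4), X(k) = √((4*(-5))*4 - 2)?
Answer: 463*I*√82/410 ≈ 10.226*I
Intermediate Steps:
X(k) = I*√82 (X(k) = √(-20*4 - 2) = √(-80 - 2) = √(-82) = I*√82)
l = -5*I*√82 ≈ -45.277*I
((569 + 3152) - 3258)/l = ((569 + 3152) - 3258)/((-5*I*√82)) = (3721 - 3258)*(I*√82/410) = 463*(I*√82/410) = 463*I*√82/410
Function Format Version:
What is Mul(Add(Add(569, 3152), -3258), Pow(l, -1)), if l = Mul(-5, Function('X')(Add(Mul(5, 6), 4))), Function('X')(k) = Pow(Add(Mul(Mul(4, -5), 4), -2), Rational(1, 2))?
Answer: Mul(Rational(463, 410), I, Pow(82, Rational(1, 2))) ≈ Mul(10.226, I)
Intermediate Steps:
Function('X')(k) = Mul(I, Pow(82, Rational(1, 2))) (Function('X')(k) = Pow(Add(Mul(-20, 4), -2), Rational(1, 2)) = Pow(Add(-80, -2), Rational(1, 2)) = Pow(-82, Rational(1, 2)) = Mul(I, Pow(82, Rational(1, 2))))
l = Mul(-5, I, Pow(82, Rational(1, 2))) (l = Mul(-5, Mul(I, Pow(82, Rational(1, 2)))) = Mul(-5, I, Pow(82, Rational(1, 2))) ≈ Mul(-45.277, I))
Mul(Add(Add(569, 3152), -3258), Pow(l, -1)) = Mul(Add(Add(569, 3152), -3258), Pow(Mul(-5, I, Pow(82, Rational(1, 2))), -1)) = Mul(Add(3721, -3258), Mul(Rational(1, 410), I, Pow(82, Rational(1, 2)))) = Mul(463, Mul(Rational(1, 410), I, Pow(82, Rational(1, 2)))) = Mul(Rational(463, 410), I, Pow(82, Rational(1, 2)))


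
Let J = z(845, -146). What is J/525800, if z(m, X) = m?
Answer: 169/105160 ≈ 0.0016071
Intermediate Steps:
J = 845
J/525800 = 845/525800 = 845*(1/525800) = 169/105160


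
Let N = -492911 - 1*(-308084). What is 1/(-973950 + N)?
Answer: -1/1158777 ≈ -8.6298e-7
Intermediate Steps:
N = -184827 (N = -492911 + 308084 = -184827)
1/(-973950 + N) = 1/(-973950 - 184827) = 1/(-1158777) = -1/1158777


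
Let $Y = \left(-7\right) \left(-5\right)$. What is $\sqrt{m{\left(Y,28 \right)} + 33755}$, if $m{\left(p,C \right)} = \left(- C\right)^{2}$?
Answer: $\sqrt{34539} \approx 185.85$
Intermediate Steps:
$Y = 35$
$m{\left(p,C \right)} = C^{2}$
$\sqrt{m{\left(Y,28 \right)} + 33755} = \sqrt{28^{2} + 33755} = \sqrt{784 + 33755} = \sqrt{34539}$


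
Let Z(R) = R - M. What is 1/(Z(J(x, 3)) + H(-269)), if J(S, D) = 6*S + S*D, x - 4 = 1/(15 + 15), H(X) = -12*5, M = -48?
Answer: 10/243 ≈ 0.041152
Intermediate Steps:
H(X) = -60
x = 121/30 (x = 4 + 1/(15 + 15) = 4 + 1/30 = 121/30 ≈ 4.0333)
J(S, D) = 6*S + D*S
Z(R) = 48 + R (Z(R) = R - 1*(-48) = R + 48 = 48 + R)
1/(Z(J(x, 3)) + H(-269)) = 1/((48 + 121*(6 + 3)/30) - 60) = 1/((48 + (121/30)*9) - 60) = 1/((48 + 363/10) - 60) = 1/(843/10 - 60) = 1/(243/10) = 10/243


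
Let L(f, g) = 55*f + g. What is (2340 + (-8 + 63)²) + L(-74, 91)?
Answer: 1386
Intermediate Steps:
L(f, g) = g + 55*f
(2340 + (-8 + 63)²) + L(-74, 91) = (2340 + (-8 + 63)²) + (91 + 55*(-74)) = (2340 + 55²) + (91 - 4070) = (2340 + 3025) - 3979 = 5365 - 3979 = 1386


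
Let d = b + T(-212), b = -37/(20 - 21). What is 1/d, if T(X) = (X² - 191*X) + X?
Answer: 1/85261 ≈ 1.1729e-5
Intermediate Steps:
T(X) = X² - 190*X
b = 37 (b = -37/(-1) = -1*(-37) = 37)
d = 85261 (d = 37 - 212*(-190 - 212) = 37 - 212*(-402) = 37 + 85224 = 85261)
1/d = 1/85261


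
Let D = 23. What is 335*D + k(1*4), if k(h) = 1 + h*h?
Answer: 7722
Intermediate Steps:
k(h) = 1 + h²
335*D + k(1*4) = 335*23 + (1 + (1*4)²) = 7705 + (1 + 4²) = 7705 + (1 + 16) = 7705 + 17 = 7722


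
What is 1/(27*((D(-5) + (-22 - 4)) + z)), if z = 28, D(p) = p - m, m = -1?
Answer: -1/54 ≈ -0.018519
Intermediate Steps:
D(p) = 1 + p (D(p) = p - 1*(-1) = p + 1 = 1 + p)
1/(27*((D(-5) + (-22 - 4)) + z)) = 1/(27*(((1 - 5) + (-22 - 4)) + 28)) = 1/(27*((-4 - 26) + 28)) = 1/(27*(-30 + 28)) = 1/(27*(-2)) = 1/(-54) = -1/54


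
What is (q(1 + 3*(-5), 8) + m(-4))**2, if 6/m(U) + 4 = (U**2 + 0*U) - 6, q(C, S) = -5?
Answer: 16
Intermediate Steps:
m(U) = 6/(-10 + U**2) (m(U) = 6/(-4 + ((U**2 + 0*U) - 6)) = 6/(-4 + ((U**2 + 0) - 6)) = 6/(-4 + (U**2 - 6)) = 6/(-4 + (-6 + U**2)) = 6/(-10 + U**2))
(q(1 + 3*(-5), 8) + m(-4))**2 = (-5 + 6/(-10 + (-4)**2))**2 = (-5 + 6/(-10 + 16))**2 = (-5 + 6/6)**2 = (-5 + 6*(1/6))**2 = (-5 + 1)**2 = (-4)**2 = 16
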